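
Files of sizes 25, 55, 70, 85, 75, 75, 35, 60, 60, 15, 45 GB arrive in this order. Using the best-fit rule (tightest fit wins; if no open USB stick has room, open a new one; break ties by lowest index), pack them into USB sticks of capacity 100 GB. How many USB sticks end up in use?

  25 → USB stick 1 (new)  [load 25/100]
  55 → USB stick 1  [load 80/100]
  70 → USB stick 2 (new)  [load 70/100]
  85 → USB stick 3 (new)  [load 85/100]
  75 → USB stick 4 (new)  [load 75/100]
  75 → USB stick 5 (new)  [load 75/100]
  35 → USB stick 6 (new)  [load 35/100]
  60 → USB stick 6  [load 95/100]
  60 → USB stick 7 (new)  [load 60/100]
  15 → USB stick 3  [load 100/100]
  45 → USB stick 8 (new)  [load 45/100]
8 USB sticks opened.

8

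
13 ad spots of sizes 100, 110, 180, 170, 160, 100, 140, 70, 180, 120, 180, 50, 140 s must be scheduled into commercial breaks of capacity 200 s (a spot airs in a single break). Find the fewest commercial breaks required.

10

Total = 180 + 180 + 180 + 170 + 160 + 140 + 140 + 120 + 110 + 100 + 100 + 70 + 50 = 1700 s.
Lower bound: ⌈1700/200⌉ = 9 commercial breaks.
A packing using 10 commercial breaks:
  break 1: 180 = 180
  break 2: 180 = 180
  break 3: 180 = 180
  break 4: 170 = 170
  break 5: 160 = 160
  break 6: 140 + 50 = 190
  break 7: 140 = 140
  break 8: 120 + 70 = 190
  break 9: 110 = 110
  break 10: 100 + 100 = 200
No arrangement into 9 commercial breaks stays within capacity, so 10 is optimal.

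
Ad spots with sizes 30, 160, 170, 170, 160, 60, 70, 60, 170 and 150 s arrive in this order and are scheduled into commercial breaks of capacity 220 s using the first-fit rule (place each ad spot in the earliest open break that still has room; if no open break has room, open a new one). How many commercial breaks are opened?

  30 → break 1 (new)  [load 30/220]
  160 → break 1  [load 190/220]
  170 → break 2 (new)  [load 170/220]
  170 → break 3 (new)  [load 170/220]
  160 → break 4 (new)  [load 160/220]
  60 → break 4  [load 220/220]
  70 → break 5 (new)  [load 70/220]
  60 → break 5  [load 130/220]
  170 → break 6 (new)  [load 170/220]
  150 → break 7 (new)  [load 150/220]
7 commercial breaks opened.

7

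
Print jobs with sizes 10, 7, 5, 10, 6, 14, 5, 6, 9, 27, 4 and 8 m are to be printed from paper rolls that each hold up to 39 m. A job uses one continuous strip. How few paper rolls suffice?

Total = 27 + 14 + 10 + 10 + 9 + 8 + 7 + 6 + 6 + 5 + 5 + 4 = 111 m.
Lower bound: ⌈111/39⌉ = 3 paper rolls.
A packing using 3 paper rolls:
  roll 1: 27 + 10 = 37
  roll 2: 14 + 10 + 9 + 6 = 39
  roll 3: 8 + 7 + 6 + 5 + 5 + 4 = 35
This matches the lower bound, so 3 is optimal.

3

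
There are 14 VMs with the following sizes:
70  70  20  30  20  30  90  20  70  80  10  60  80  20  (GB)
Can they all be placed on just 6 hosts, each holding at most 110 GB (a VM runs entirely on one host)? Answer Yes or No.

No

Total = 670 GB; ⌈670/110⌉ = 7.
At least 7 hosts are required, but only 6 are allowed.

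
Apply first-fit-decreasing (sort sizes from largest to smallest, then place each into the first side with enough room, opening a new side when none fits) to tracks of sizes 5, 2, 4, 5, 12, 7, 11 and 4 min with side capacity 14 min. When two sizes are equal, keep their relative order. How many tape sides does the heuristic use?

4

Sorted descending: 12, 11, 7, 5, 5, 4, 4, 2.
  12 → side 1 (new)  [load 12/14]
  11 → side 2 (new)  [load 11/14]
  7 → side 3 (new)  [load 7/14]
  5 → side 3  [load 12/14]
  5 → side 4 (new)  [load 5/14]
  4 → side 4  [load 9/14]
  4 → side 4  [load 13/14]
  2 → side 1  [load 14/14]
4 tape sides opened.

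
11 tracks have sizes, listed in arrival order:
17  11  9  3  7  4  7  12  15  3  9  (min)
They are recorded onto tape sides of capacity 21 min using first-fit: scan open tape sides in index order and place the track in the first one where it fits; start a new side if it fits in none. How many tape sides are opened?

  17 → side 1 (new)  [load 17/21]
  11 → side 2 (new)  [load 11/21]
  9 → side 2  [load 20/21]
  3 → side 1  [load 20/21]
  7 → side 3 (new)  [load 7/21]
  4 → side 3  [load 11/21]
  7 → side 3  [load 18/21]
  12 → side 4 (new)  [load 12/21]
  15 → side 5 (new)  [load 15/21]
  3 → side 3  [load 21/21]
  9 → side 4  [load 21/21]
5 tape sides opened.

5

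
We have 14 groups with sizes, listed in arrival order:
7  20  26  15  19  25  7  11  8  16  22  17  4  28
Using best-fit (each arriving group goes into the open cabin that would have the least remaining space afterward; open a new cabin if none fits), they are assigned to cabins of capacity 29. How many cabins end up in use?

9

  7 → cabin 1 (new)  [load 7/29]
  20 → cabin 1  [load 27/29]
  26 → cabin 2 (new)  [load 26/29]
  15 → cabin 3 (new)  [load 15/29]
  19 → cabin 4 (new)  [load 19/29]
  25 → cabin 5 (new)  [load 25/29]
  7 → cabin 4  [load 26/29]
  11 → cabin 3  [load 26/29]
  8 → cabin 6 (new)  [load 8/29]
  16 → cabin 6  [load 24/29]
  22 → cabin 7 (new)  [load 22/29]
  17 → cabin 8 (new)  [load 17/29]
  4 → cabin 5  [load 29/29]
  28 → cabin 9 (new)  [load 28/29]
9 cabins opened.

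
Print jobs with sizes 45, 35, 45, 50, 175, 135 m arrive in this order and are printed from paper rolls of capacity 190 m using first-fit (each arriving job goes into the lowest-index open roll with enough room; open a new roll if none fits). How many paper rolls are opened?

3

  45 → roll 1 (new)  [load 45/190]
  35 → roll 1  [load 80/190]
  45 → roll 1  [load 125/190]
  50 → roll 1  [load 175/190]
  175 → roll 2 (new)  [load 175/190]
  135 → roll 3 (new)  [load 135/190]
3 paper rolls opened.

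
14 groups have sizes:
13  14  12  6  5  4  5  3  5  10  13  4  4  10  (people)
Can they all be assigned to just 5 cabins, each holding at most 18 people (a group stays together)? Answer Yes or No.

No

Total = 108 people; ⌈108/18⌉ = 6.
At least 6 cabins are required, but only 5 are allowed.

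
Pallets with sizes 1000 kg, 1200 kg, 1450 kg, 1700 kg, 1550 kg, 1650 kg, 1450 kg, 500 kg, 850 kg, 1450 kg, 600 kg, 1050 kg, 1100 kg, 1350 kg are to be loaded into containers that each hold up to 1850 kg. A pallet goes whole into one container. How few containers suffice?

Total = 1700 + 1650 + 1550 + 1450 + 1450 + 1450 + 1350 + 1200 + 1100 + 1050 + 1000 + 850 + 600 + 500 = 16900 kg.
Lower bound: ⌈16900/1850⌉ = 10 containers.
Also, 11 pallets each exceed 925 kg, and no two of those can share a container, so at least 11 containers are needed.
A packing using 11 containers:
  container 1: 1700 = 1700
  container 2: 1650 = 1650
  container 3: 1550 = 1550
  container 4: 1450 = 1450
  container 5: 1450 = 1450
  container 6: 1450 = 1450
  container 7: 1350 + 500 = 1850
  container 8: 1200 + 600 = 1800
  container 9: 1100 = 1100
  container 10: 1050 = 1050
  container 11: 1000 + 850 = 1850
This matches the lower bound, so 11 is optimal.

11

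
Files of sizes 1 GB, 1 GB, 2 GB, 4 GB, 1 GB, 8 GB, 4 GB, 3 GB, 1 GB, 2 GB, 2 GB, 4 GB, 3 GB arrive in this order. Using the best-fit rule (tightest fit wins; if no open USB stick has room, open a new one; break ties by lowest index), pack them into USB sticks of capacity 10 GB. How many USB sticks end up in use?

4

  1 → USB stick 1 (new)  [load 1/10]
  1 → USB stick 1  [load 2/10]
  2 → USB stick 1  [load 4/10]
  4 → USB stick 1  [load 8/10]
  1 → USB stick 1  [load 9/10]
  8 → USB stick 2 (new)  [load 8/10]
  4 → USB stick 3 (new)  [load 4/10]
  3 → USB stick 3  [load 7/10]
  1 → USB stick 1  [load 10/10]
  2 → USB stick 2  [load 10/10]
  2 → USB stick 3  [load 9/10]
  4 → USB stick 4 (new)  [load 4/10]
  3 → USB stick 4  [load 7/10]
4 USB sticks opened.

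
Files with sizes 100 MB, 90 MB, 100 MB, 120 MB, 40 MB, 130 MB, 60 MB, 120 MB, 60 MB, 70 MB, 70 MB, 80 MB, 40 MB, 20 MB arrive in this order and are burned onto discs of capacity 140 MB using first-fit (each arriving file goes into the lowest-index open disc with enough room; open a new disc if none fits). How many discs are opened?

9

  100 → disc 1 (new)  [load 100/140]
  90 → disc 2 (new)  [load 90/140]
  100 → disc 3 (new)  [load 100/140]
  120 → disc 4 (new)  [load 120/140]
  40 → disc 1  [load 140/140]
  130 → disc 5 (new)  [load 130/140]
  60 → disc 6 (new)  [load 60/140]
  120 → disc 7 (new)  [load 120/140]
  60 → disc 6  [load 120/140]
  70 → disc 8 (new)  [load 70/140]
  70 → disc 8  [load 140/140]
  80 → disc 9 (new)  [load 80/140]
  40 → disc 2  [load 130/140]
  20 → disc 3  [load 120/140]
9 discs opened.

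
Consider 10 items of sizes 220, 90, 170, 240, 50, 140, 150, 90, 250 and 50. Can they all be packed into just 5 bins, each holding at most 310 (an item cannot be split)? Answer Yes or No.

Yes

A valid assignment using 5 bins:
  bin 1: 250 + 50 = 300
  bin 2: 240 + 50 = 290
  bin 3: 220 + 90 = 310
  bin 4: 170 + 140 = 310
  bin 5: 150 + 90 = 240
Every load is within 310, so 5 bins suffice.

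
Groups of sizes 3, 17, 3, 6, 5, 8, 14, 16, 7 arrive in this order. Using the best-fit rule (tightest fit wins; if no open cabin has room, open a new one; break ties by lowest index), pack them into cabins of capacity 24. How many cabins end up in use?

4

  3 → cabin 1 (new)  [load 3/24]
  17 → cabin 1  [load 20/24]
  3 → cabin 1  [load 23/24]
  6 → cabin 2 (new)  [load 6/24]
  5 → cabin 2  [load 11/24]
  8 → cabin 2  [load 19/24]
  14 → cabin 3 (new)  [load 14/24]
  16 → cabin 4 (new)  [load 16/24]
  7 → cabin 4  [load 23/24]
4 cabins opened.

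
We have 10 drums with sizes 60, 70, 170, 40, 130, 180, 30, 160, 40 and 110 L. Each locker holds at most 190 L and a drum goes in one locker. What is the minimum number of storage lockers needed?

6

Total = 180 + 170 + 160 + 130 + 110 + 70 + 60 + 40 + 40 + 30 = 990 L.
Lower bound: ⌈990/190⌉ = 6 storage lockers.
A packing using 6 storage lockers:
  locker 1: 180 = 180
  locker 2: 170 = 170
  locker 3: 160 + 30 = 190
  locker 4: 130 + 60 = 190
  locker 5: 110 + 70 = 180
  locker 6: 40 + 40 = 80
This matches the lower bound, so 6 is optimal.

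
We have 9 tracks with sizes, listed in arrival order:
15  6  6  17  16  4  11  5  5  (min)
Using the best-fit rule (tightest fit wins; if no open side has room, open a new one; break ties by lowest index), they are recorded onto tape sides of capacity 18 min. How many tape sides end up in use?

  15 → side 1 (new)  [load 15/18]
  6 → side 2 (new)  [load 6/18]
  6 → side 2  [load 12/18]
  17 → side 3 (new)  [load 17/18]
  16 → side 4 (new)  [load 16/18]
  4 → side 2  [load 16/18]
  11 → side 5 (new)  [load 11/18]
  5 → side 5  [load 16/18]
  5 → side 6 (new)  [load 5/18]
6 tape sides opened.

6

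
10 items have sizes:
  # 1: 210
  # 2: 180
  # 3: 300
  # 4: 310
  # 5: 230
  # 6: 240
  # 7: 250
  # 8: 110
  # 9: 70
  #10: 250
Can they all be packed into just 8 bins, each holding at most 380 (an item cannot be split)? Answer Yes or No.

A valid assignment using 8 bins:
  bin 1: 310 + 70 = 380
  bin 2: 300 = 300
  bin 3: 250 + 110 = 360
  bin 4: 250 = 250
  bin 5: 240 = 240
  bin 6: 230 = 230
  bin 7: 210 = 210
  bin 8: 180 = 180
Every load is within 380, so 8 bins suffice.

Yes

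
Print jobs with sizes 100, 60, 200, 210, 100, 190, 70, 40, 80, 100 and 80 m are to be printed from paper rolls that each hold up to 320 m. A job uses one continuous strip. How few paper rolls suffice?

4

Total = 210 + 200 + 190 + 100 + 100 + 100 + 80 + 80 + 70 + 60 + 40 = 1230 m.
Lower bound: ⌈1230/320⌉ = 4 paper rolls.
A packing using 4 paper rolls:
  roll 1: 210 + 100 = 310
  roll 2: 200 + 100 = 300
  roll 3: 190 + 80 + 40 = 310
  roll 4: 100 + 80 + 70 + 60 = 310
This matches the lower bound, so 4 is optimal.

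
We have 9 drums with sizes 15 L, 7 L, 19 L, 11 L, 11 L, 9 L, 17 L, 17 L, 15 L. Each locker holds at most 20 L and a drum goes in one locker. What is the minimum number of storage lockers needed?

Total = 19 + 17 + 17 + 15 + 15 + 11 + 11 + 9 + 7 = 121 L.
Lower bound: ⌈121/20⌉ = 7 storage lockers.
A packing using 7 storage lockers:
  locker 1: 19 = 19
  locker 2: 17 = 17
  locker 3: 17 = 17
  locker 4: 15 = 15
  locker 5: 15 = 15
  locker 6: 11 + 9 = 20
  locker 7: 11 + 7 = 18
This matches the lower bound, so 7 is optimal.

7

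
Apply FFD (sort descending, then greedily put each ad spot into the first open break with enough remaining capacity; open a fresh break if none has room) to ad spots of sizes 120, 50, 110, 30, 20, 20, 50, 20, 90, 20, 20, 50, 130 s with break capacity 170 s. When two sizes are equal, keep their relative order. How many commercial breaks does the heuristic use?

5

Sorted descending: 130, 120, 110, 90, 50, 50, 50, 30, 20, 20, 20, 20, 20.
  130 → break 1 (new)  [load 130/170]
  120 → break 2 (new)  [load 120/170]
  110 → break 3 (new)  [load 110/170]
  90 → break 4 (new)  [load 90/170]
  50 → break 2  [load 170/170]
  50 → break 3  [load 160/170]
  50 → break 4  [load 140/170]
  30 → break 1  [load 160/170]
  20 → break 4  [load 160/170]
  20 → break 5 (new)  [load 20/170]
  20 → break 5  [load 40/170]
  20 → break 5  [load 60/170]
  20 → break 5  [load 80/170]
5 commercial breaks opened.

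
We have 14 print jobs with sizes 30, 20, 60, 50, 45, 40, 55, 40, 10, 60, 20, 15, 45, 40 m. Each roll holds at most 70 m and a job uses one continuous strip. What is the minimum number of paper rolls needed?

9

Total = 60 + 60 + 55 + 50 + 45 + 45 + 40 + 40 + 40 + 30 + 20 + 20 + 15 + 10 = 530 m.
Lower bound: ⌈530/70⌉ = 8 paper rolls.
Also, 9 print jobs each exceed 35 m, and no two of those can share a roll, so at least 9 paper rolls are needed.
A packing using 9 paper rolls:
  roll 1: 60 + 10 = 70
  roll 2: 60 = 60
  roll 3: 55 + 15 = 70
  roll 4: 50 + 20 = 70
  roll 5: 45 + 20 = 65
  roll 6: 45 = 45
  roll 7: 40 + 30 = 70
  roll 8: 40 = 40
  roll 9: 40 = 40
This matches the lower bound, so 9 is optimal.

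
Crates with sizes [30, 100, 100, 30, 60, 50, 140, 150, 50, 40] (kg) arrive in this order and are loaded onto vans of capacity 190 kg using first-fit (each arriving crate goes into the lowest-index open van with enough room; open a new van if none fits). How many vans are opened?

  30 → van 1 (new)  [load 30/190]
  100 → van 1  [load 130/190]
  100 → van 2 (new)  [load 100/190]
  30 → van 1  [load 160/190]
  60 → van 2  [load 160/190]
  50 → van 3 (new)  [load 50/190]
  140 → van 3  [load 190/190]
  150 → van 4 (new)  [load 150/190]
  50 → van 5 (new)  [load 50/190]
  40 → van 4  [load 190/190]
5 vans opened.

5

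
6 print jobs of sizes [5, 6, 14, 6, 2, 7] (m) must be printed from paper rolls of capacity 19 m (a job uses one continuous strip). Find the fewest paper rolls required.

Total = 14 + 7 + 6 + 6 + 5 + 2 = 40 m.
Lower bound: ⌈40/19⌉ = 3 paper rolls.
A packing using 3 paper rolls:
  roll 1: 14 + 5 = 19
  roll 2: 7 + 6 + 6 = 19
  roll 3: 2 = 2
This matches the lower bound, so 3 is optimal.

3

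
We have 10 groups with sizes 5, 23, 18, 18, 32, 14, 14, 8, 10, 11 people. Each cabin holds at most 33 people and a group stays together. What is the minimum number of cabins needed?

5

Total = 32 + 23 + 18 + 18 + 14 + 14 + 11 + 10 + 8 + 5 = 153 people.
Lower bound: ⌈153/33⌉ = 5 cabins.
A packing using 5 cabins:
  cabin 1: 32 = 32
  cabin 2: 23 + 10 = 33
  cabin 3: 18 + 14 = 32
  cabin 4: 18 + 14 = 32
  cabin 5: 11 + 8 + 5 = 24
This matches the lower bound, so 5 is optimal.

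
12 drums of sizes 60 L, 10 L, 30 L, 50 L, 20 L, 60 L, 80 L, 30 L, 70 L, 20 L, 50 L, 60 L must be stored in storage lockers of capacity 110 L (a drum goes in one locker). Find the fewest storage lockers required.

5

Total = 80 + 70 + 60 + 60 + 60 + 50 + 50 + 30 + 30 + 20 + 20 + 10 = 540 L.
Lower bound: ⌈540/110⌉ = 5 storage lockers.
A packing using 5 storage lockers:
  locker 1: 80 + 30 = 110
  locker 2: 70 + 30 + 10 = 110
  locker 3: 60 + 50 = 110
  locker 4: 60 + 50 = 110
  locker 5: 60 + 20 + 20 = 100
This matches the lower bound, so 5 is optimal.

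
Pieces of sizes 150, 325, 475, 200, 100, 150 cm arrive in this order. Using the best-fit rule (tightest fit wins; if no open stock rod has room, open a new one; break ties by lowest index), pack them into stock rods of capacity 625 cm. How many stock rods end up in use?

  150 → stock rod 1 (new)  [load 150/625]
  325 → stock rod 1  [load 475/625]
  475 → stock rod 2 (new)  [load 475/625]
  200 → stock rod 3 (new)  [load 200/625]
  100 → stock rod 1  [load 575/625]
  150 → stock rod 2  [load 625/625]
3 stock rods opened.

3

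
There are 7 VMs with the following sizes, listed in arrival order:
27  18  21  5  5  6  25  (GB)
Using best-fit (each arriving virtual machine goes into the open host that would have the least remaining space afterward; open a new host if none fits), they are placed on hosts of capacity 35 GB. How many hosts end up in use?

4

  27 → host 1 (new)  [load 27/35]
  18 → host 2 (new)  [load 18/35]
  21 → host 3 (new)  [load 21/35]
  5 → host 1  [load 32/35]
  5 → host 3  [load 26/35]
  6 → host 3  [load 32/35]
  25 → host 4 (new)  [load 25/35]
4 hosts opened.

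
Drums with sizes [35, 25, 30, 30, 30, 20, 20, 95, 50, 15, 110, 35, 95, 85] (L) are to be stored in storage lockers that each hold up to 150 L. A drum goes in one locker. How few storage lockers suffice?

5

Total = 110 + 95 + 95 + 85 + 50 + 35 + 35 + 30 + 30 + 30 + 25 + 20 + 20 + 15 = 675 L.
Lower bound: ⌈675/150⌉ = 5 storage lockers.
A packing using 5 storage lockers:
  locker 1: 110 + 35 = 145
  locker 2: 95 + 50 = 145
  locker 3: 95 + 35 + 20 = 150
  locker 4: 85 + 30 + 30 = 145
  locker 5: 30 + 25 + 20 + 15 = 90
This matches the lower bound, so 5 is optimal.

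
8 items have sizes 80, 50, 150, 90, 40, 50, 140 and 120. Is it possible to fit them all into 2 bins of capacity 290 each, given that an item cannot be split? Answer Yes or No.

Total = 720; ⌈720/290⌉ = 3.
At least 3 bins are required, but only 2 are allowed.

No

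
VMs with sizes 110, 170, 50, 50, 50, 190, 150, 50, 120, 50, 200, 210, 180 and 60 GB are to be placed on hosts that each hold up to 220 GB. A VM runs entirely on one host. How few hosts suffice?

Total = 210 + 200 + 190 + 180 + 170 + 150 + 120 + 110 + 60 + 50 + 50 + 50 + 50 + 50 = 1640 GB.
Lower bound: ⌈1640/220⌉ = 8 hosts.
A packing using 8 hosts:
  host 1: 210 = 210
  host 2: 200 = 200
  host 3: 190 = 190
  host 4: 180 = 180
  host 5: 170 + 50 = 220
  host 6: 150 + 60 = 210
  host 7: 120 + 50 + 50 = 220
  host 8: 110 + 50 + 50 = 210
This matches the lower bound, so 8 is optimal.

8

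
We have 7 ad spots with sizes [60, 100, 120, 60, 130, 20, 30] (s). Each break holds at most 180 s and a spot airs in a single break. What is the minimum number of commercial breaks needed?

Total = 130 + 120 + 100 + 60 + 60 + 30 + 20 = 520 s.
Lower bound: ⌈520/180⌉ = 3 commercial breaks.
A packing using 3 commercial breaks:
  break 1: 130 + 30 + 20 = 180
  break 2: 120 + 60 = 180
  break 3: 100 + 60 = 160
This matches the lower bound, so 3 is optimal.

3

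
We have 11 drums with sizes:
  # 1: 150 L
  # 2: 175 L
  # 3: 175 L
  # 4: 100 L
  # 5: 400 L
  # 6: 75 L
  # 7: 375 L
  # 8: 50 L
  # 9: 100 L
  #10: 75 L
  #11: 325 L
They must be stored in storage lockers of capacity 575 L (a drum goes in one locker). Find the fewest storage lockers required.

4

Total = 400 + 375 + 325 + 175 + 175 + 150 + 100 + 100 + 75 + 75 + 50 = 2000 L.
Lower bound: ⌈2000/575⌉ = 4 storage lockers.
A packing using 4 storage lockers:
  locker 1: 400 + 175 = 575
  locker 2: 375 + 175 = 550
  locker 3: 325 + 150 + 100 = 575
  locker 4: 100 + 75 + 75 + 50 = 300
This matches the lower bound, so 4 is optimal.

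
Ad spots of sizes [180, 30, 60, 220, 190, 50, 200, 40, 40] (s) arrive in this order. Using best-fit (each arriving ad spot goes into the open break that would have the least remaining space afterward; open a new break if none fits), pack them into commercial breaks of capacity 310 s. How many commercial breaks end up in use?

4

  180 → break 1 (new)  [load 180/310]
  30 → break 1  [load 210/310]
  60 → break 1  [load 270/310]
  220 → break 2 (new)  [load 220/310]
  190 → break 3 (new)  [load 190/310]
  50 → break 2  [load 270/310]
  200 → break 4 (new)  [load 200/310]
  40 → break 1  [load 310/310]
  40 → break 2  [load 310/310]
4 commercial breaks opened.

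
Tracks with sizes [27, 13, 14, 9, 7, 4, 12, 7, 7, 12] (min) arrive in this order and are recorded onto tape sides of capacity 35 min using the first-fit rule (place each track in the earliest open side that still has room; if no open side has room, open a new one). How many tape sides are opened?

  27 → side 1 (new)  [load 27/35]
  13 → side 2 (new)  [load 13/35]
  14 → side 2  [load 27/35]
  9 → side 3 (new)  [load 9/35]
  7 → side 1  [load 34/35]
  4 → side 2  [load 31/35]
  12 → side 3  [load 21/35]
  7 → side 3  [load 28/35]
  7 → side 3  [load 35/35]
  12 → side 4 (new)  [load 12/35]
4 tape sides opened.

4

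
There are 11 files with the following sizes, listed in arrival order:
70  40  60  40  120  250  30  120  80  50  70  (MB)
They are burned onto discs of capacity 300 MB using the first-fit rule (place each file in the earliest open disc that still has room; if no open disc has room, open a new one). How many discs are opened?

  70 → disc 1 (new)  [load 70/300]
  40 → disc 1  [load 110/300]
  60 → disc 1  [load 170/300]
  40 → disc 1  [load 210/300]
  120 → disc 2 (new)  [load 120/300]
  250 → disc 3 (new)  [load 250/300]
  30 → disc 1  [load 240/300]
  120 → disc 2  [load 240/300]
  80 → disc 4 (new)  [load 80/300]
  50 → disc 1  [load 290/300]
  70 → disc 4  [load 150/300]
4 discs opened.

4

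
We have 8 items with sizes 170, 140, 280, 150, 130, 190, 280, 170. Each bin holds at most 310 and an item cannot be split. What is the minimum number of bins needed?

6

Total = 280 + 280 + 190 + 170 + 170 + 150 + 140 + 130 = 1510.
Lower bound: ⌈1510/310⌉ = 5 bins.
A packing using 6 bins:
  bin 1: 280 = 280
  bin 2: 280 = 280
  bin 3: 190 = 190
  bin 4: 170 + 140 = 310
  bin 5: 170 + 130 = 300
  bin 6: 150 = 150
No arrangement into 5 bins stays within capacity, so 6 is optimal.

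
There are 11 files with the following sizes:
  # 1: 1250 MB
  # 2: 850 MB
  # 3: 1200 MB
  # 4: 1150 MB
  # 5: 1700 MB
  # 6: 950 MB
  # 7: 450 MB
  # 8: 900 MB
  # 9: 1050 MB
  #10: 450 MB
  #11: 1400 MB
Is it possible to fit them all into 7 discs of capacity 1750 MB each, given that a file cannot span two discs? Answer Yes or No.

Total = 11350 MB; ⌈11350/1750⌉ = 7.
8 files each exceed half the capacity and cannot share a disc, forcing at least 8 discs.
At least 8 discs are required, but only 7 are allowed.

No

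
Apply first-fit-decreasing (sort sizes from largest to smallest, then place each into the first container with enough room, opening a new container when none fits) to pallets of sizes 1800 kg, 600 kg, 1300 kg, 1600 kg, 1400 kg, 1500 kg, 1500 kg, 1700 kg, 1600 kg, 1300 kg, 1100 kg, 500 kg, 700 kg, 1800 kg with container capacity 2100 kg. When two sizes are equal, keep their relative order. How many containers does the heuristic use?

Sorted descending: 1800, 1800, 1700, 1600, 1600, 1500, 1500, 1400, 1300, 1300, 1100, 700, 600, 500.
  1800 → container 1 (new)  [load 1800/2100]
  1800 → container 2 (new)  [load 1800/2100]
  1700 → container 3 (new)  [load 1700/2100]
  1600 → container 4 (new)  [load 1600/2100]
  1600 → container 5 (new)  [load 1600/2100]
  1500 → container 6 (new)  [load 1500/2100]
  1500 → container 7 (new)  [load 1500/2100]
  1400 → container 8 (new)  [load 1400/2100]
  1300 → container 9 (new)  [load 1300/2100]
  1300 → container 10 (new)  [load 1300/2100]
  1100 → container 11 (new)  [load 1100/2100]
  700 → container 8  [load 2100/2100]
  600 → container 6  [load 2100/2100]
  500 → container 4  [load 2100/2100]
11 containers opened.

11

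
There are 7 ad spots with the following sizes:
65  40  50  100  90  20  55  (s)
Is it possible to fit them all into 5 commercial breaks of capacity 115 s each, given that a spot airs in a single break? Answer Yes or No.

Yes

A valid assignment using 4 commercial breaks:
  break 1: 100 = 100
  break 2: 90 + 20 = 110
  break 3: 65 + 50 = 115
  break 4: 55 + 40 = 95
That uses only 4 ≤ 5, so 5 commercial breaks are enough.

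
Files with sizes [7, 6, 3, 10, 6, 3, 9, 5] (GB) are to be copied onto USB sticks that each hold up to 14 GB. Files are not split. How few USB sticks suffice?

4

Total = 10 + 9 + 7 + 6 + 6 + 5 + 3 + 3 = 49 GB.
Lower bound: ⌈49/14⌉ = 4 USB sticks.
A packing using 4 USB sticks:
  USB stick 1: 10 + 3 = 13
  USB stick 2: 9 + 5 = 14
  USB stick 3: 7 + 6 = 13
  USB stick 4: 6 + 3 = 9
This matches the lower bound, so 4 is optimal.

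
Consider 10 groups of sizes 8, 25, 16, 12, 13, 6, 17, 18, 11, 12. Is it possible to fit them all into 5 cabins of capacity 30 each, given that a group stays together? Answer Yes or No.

Yes

A valid assignment using 5 cabins:
  cabin 1: 25 = 25
  cabin 2: 18 + 12 = 30
  cabin 3: 17 + 13 = 30
  cabin 4: 16 + 12 = 28
  cabin 5: 11 + 8 + 6 = 25
Every load is within 30, so 5 cabins suffice.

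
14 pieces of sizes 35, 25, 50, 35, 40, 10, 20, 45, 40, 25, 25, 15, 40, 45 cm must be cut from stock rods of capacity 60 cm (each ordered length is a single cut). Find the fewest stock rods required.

9

Total = 50 + 45 + 45 + 40 + 40 + 40 + 35 + 35 + 25 + 25 + 25 + 20 + 15 + 10 = 450 cm.
Lower bound: ⌈450/60⌉ = 8 stock rods.
A packing using 9 stock rods:
  stock rod 1: 50 + 10 = 60
  stock rod 2: 45 + 15 = 60
  stock rod 3: 45 = 45
  stock rod 4: 40 + 20 = 60
  stock rod 5: 40 = 40
  stock rod 6: 40 = 40
  stock rod 7: 35 + 25 = 60
  stock rod 8: 35 + 25 = 60
  stock rod 9: 25 = 25
No arrangement into 8 stock rods stays within capacity, so 9 is optimal.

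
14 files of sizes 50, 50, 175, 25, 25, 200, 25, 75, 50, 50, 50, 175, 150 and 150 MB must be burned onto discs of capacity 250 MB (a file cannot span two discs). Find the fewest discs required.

Total = 200 + 175 + 175 + 150 + 150 + 75 + 50 + 50 + 50 + 50 + 50 + 25 + 25 + 25 = 1250 MB.
Lower bound: ⌈1250/250⌉ = 5 discs.
A packing using 5 discs:
  disc 1: 200 + 50 = 250
  disc 2: 175 + 75 = 250
  disc 3: 175 + 50 + 25 = 250
  disc 4: 150 + 50 + 50 = 250
  disc 5: 150 + 50 + 25 + 25 = 250
This matches the lower bound, so 5 is optimal.

5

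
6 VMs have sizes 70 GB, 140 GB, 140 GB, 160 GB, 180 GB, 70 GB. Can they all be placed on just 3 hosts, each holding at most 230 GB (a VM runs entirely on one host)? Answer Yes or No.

No

Total = 760 GB; ⌈760/230⌉ = 4.
At least 4 hosts are required, but only 3 are allowed.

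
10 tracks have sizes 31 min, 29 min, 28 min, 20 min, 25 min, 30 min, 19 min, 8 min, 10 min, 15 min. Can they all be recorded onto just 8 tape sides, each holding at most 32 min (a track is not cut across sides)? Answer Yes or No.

Yes

A valid assignment using 8 tape sides:
  side 1: 31 = 31
  side 2: 30 = 30
  side 3: 29 = 29
  side 4: 28 = 28
  side 5: 25 = 25
  side 6: 20 + 10 = 30
  side 7: 19 + 8 = 27
  side 8: 15 = 15
Every load is within 32 min, so 8 tape sides suffice.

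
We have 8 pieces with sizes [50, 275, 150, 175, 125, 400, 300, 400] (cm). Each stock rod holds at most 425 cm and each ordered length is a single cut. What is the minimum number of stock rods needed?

Total = 400 + 400 + 300 + 275 + 175 + 150 + 125 + 50 = 1875 cm.
Lower bound: ⌈1875/425⌉ = 5 stock rods.
A packing using 5 stock rods:
  stock rod 1: 400 = 400
  stock rod 2: 400 = 400
  stock rod 3: 300 + 125 = 425
  stock rod 4: 275 + 150 = 425
  stock rod 5: 175 + 50 = 225
This matches the lower bound, so 5 is optimal.

5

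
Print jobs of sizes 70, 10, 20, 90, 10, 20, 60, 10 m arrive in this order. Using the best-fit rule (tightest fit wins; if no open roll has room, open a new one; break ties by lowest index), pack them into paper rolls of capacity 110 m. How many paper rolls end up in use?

3

  70 → roll 1 (new)  [load 70/110]
  10 → roll 1  [load 80/110]
  20 → roll 1  [load 100/110]
  90 → roll 2 (new)  [load 90/110]
  10 → roll 1  [load 110/110]
  20 → roll 2  [load 110/110]
  60 → roll 3 (new)  [load 60/110]
  10 → roll 3  [load 70/110]
3 paper rolls opened.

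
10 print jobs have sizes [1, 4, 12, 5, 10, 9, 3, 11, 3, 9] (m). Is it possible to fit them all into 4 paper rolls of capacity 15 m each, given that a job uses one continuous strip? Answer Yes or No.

No

Total = 67 m; ⌈67/15⌉ = 5.
At least 5 paper rolls are required, but only 4 are allowed.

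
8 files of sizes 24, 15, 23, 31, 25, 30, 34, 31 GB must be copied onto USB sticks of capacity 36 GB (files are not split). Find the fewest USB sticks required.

Total = 34 + 31 + 31 + 30 + 25 + 24 + 23 + 15 = 213 GB.
Lower bound: ⌈213/36⌉ = 6 USB sticks.
Also, 7 files each exceed 18 GB, and no two of those can share a USB stick, so at least 7 USB sticks are needed.
A packing using 8 USB sticks:
  USB stick 1: 34 = 34
  USB stick 2: 31 = 31
  USB stick 3: 31 = 31
  USB stick 4: 30 = 30
  USB stick 5: 25 = 25
  USB stick 6: 24 = 24
  USB stick 7: 23 = 23
  USB stick 8: 15 = 15
No arrangement into 7 USB sticks stays within capacity, so 8 is optimal.

8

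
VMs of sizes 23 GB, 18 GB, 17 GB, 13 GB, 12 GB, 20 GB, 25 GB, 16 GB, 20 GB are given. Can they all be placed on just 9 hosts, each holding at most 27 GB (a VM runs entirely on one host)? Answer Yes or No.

Yes

A valid assignment using 8 hosts:
  host 1: 25 = 25
  host 2: 23 = 23
  host 3: 20 = 20
  host 4: 20 = 20
  host 5: 18 = 18
  host 6: 17 = 17
  host 7: 16 = 16
  host 8: 13 + 12 = 25
That uses only 8 ≤ 9, so 9 hosts are enough.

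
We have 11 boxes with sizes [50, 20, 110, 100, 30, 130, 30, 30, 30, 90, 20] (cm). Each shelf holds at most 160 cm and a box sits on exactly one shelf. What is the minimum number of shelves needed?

Total = 130 + 110 + 100 + 90 + 50 + 30 + 30 + 30 + 30 + 20 + 20 = 640 cm.
Lower bound: ⌈640/160⌉ = 4 shelves.
A packing using 4 shelves:
  shelf 1: 130 + 30 = 160
  shelf 2: 110 + 50 = 160
  shelf 3: 100 + 30 + 30 = 160
  shelf 4: 90 + 30 + 20 + 20 = 160
This matches the lower bound, so 4 is optimal.

4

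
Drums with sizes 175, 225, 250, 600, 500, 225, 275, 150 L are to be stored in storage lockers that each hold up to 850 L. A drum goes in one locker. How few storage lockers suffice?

3

Total = 600 + 500 + 275 + 250 + 225 + 225 + 175 + 150 = 2400 L.
Lower bound: ⌈2400/850⌉ = 3 storage lockers.
A packing using 3 storage lockers:
  locker 1: 600 + 250 = 850
  locker 2: 500 + 275 = 775
  locker 3: 225 + 225 + 175 + 150 = 775
This matches the lower bound, so 3 is optimal.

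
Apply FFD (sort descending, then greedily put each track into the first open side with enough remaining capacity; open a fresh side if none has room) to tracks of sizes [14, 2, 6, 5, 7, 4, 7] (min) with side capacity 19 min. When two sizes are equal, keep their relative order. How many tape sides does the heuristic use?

3

Sorted descending: 14, 7, 7, 6, 5, 4, 2.
  14 → side 1 (new)  [load 14/19]
  7 → side 2 (new)  [load 7/19]
  7 → side 2  [load 14/19]
  6 → side 3 (new)  [load 6/19]
  5 → side 1  [load 19/19]
  4 → side 2  [load 18/19]
  2 → side 3  [load 8/19]
3 tape sides opened.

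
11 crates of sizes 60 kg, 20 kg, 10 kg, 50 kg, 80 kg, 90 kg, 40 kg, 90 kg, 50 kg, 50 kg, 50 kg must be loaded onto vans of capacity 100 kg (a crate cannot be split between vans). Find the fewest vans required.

Total = 90 + 90 + 80 + 60 + 50 + 50 + 50 + 50 + 40 + 20 + 10 = 590 kg.
Lower bound: ⌈590/100⌉ = 6 vans.
A packing using 6 vans:
  van 1: 90 + 10 = 100
  van 2: 90 = 90
  van 3: 80 + 20 = 100
  van 4: 60 + 40 = 100
  van 5: 50 + 50 = 100
  van 6: 50 + 50 = 100
This matches the lower bound, so 6 is optimal.

6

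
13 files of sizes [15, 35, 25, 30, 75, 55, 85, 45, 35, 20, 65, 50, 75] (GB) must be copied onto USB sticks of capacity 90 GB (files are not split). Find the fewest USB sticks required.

Total = 85 + 75 + 75 + 65 + 55 + 50 + 45 + 35 + 35 + 30 + 25 + 20 + 15 = 610 GB.
Lower bound: ⌈610/90⌉ = 7 USB sticks.
A packing using 8 USB sticks:
  USB stick 1: 85 = 85
  USB stick 2: 75 + 15 = 90
  USB stick 3: 75 = 75
  USB stick 4: 65 + 25 = 90
  USB stick 5: 55 + 35 = 90
  USB stick 6: 50 + 35 = 85
  USB stick 7: 45 + 30 = 75
  USB stick 8: 20 = 20
No arrangement into 7 USB sticks stays within capacity, so 8 is optimal.

8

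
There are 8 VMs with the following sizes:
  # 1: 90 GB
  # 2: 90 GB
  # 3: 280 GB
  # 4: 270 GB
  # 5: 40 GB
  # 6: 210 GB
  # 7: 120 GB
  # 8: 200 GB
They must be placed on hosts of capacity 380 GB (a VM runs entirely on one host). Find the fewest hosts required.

Total = 280 + 270 + 210 + 200 + 120 + 90 + 90 + 40 = 1300 GB.
Lower bound: ⌈1300/380⌉ = 4 hosts.
A packing using 4 hosts:
  host 1: 280 + 90 = 370
  host 2: 270 + 90 = 360
  host 3: 210 + 120 + 40 = 370
  host 4: 200 = 200
This matches the lower bound, so 4 is optimal.

4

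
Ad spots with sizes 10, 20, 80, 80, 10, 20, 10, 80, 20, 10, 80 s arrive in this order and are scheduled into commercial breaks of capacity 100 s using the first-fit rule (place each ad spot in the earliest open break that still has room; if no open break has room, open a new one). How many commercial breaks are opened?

5

  10 → break 1 (new)  [load 10/100]
  20 → break 1  [load 30/100]
  80 → break 2 (new)  [load 80/100]
  80 → break 3 (new)  [load 80/100]
  10 → break 1  [load 40/100]
  20 → break 1  [load 60/100]
  10 → break 1  [load 70/100]
  80 → break 4 (new)  [load 80/100]
  20 → break 1  [load 90/100]
  10 → break 1  [load 100/100]
  80 → break 5 (new)  [load 80/100]
5 commercial breaks opened.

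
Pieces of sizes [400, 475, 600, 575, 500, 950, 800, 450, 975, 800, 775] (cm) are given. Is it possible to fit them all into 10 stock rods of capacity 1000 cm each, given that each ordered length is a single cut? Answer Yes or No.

Yes

A valid assignment using 9 stock rods:
  stock rod 1: 975 = 975
  stock rod 2: 950 = 950
  stock rod 3: 800 = 800
  stock rod 4: 800 = 800
  stock rod 5: 775 = 775
  stock rod 6: 600 + 400 = 1000
  stock rod 7: 575 = 575
  stock rod 8: 500 + 475 = 975
  stock rod 9: 450 = 450
That uses only 9 ≤ 10, so 10 stock rods are enough.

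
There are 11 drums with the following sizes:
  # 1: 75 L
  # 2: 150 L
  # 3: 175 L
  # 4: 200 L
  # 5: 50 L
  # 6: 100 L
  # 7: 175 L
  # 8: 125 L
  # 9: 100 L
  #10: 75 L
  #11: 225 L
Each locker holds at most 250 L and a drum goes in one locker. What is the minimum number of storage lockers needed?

Total = 225 + 200 + 175 + 175 + 150 + 125 + 100 + 100 + 75 + 75 + 50 = 1450 L.
Lower bound: ⌈1450/250⌉ = 6 storage lockers.
A packing using 6 storage lockers:
  locker 1: 225 = 225
  locker 2: 200 + 50 = 250
  locker 3: 175 + 75 = 250
  locker 4: 175 + 75 = 250
  locker 5: 150 + 100 = 250
  locker 6: 125 + 100 = 225
This matches the lower bound, so 6 is optimal.

6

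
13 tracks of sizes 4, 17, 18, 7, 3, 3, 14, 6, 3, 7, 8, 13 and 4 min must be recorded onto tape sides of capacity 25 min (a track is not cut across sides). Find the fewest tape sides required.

Total = 18 + 17 + 14 + 13 + 8 + 7 + 7 + 6 + 4 + 4 + 3 + 3 + 3 = 107 min.
Lower bound: ⌈107/25⌉ = 5 tape sides.
A packing using 5 tape sides:
  side 1: 18 + 7 = 25
  side 2: 17 + 8 = 25
  side 3: 14 + 7 + 4 = 25
  side 4: 13 + 6 + 4 = 23
  side 5: 3 + 3 + 3 = 9
This matches the lower bound, so 5 is optimal.

5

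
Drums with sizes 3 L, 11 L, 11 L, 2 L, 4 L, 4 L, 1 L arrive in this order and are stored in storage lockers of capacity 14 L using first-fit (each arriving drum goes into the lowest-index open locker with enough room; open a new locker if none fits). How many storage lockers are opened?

  3 → locker 1 (new)  [load 3/14]
  11 → locker 1  [load 14/14]
  11 → locker 2 (new)  [load 11/14]
  2 → locker 2  [load 13/14]
  4 → locker 3 (new)  [load 4/14]
  4 → locker 3  [load 8/14]
  1 → locker 2  [load 14/14]
3 storage lockers opened.

3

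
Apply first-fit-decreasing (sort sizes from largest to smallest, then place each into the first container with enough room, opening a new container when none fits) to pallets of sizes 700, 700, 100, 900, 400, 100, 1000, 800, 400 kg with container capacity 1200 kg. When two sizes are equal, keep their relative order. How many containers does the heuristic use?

Sorted descending: 1000, 900, 800, 700, 700, 400, 400, 100, 100.
  1000 → container 1 (new)  [load 1000/1200]
  900 → container 2 (new)  [load 900/1200]
  800 → container 3 (new)  [load 800/1200]
  700 → container 4 (new)  [load 700/1200]
  700 → container 5 (new)  [load 700/1200]
  400 → container 3  [load 1200/1200]
  400 → container 4  [load 1100/1200]
  100 → container 1  [load 1100/1200]
  100 → container 1  [load 1200/1200]
5 containers opened.

5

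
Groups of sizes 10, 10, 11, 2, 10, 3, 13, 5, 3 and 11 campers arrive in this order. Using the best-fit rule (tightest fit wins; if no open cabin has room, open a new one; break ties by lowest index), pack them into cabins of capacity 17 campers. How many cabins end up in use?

  10 → cabin 1 (new)  [load 10/17]
  10 → cabin 2 (new)  [load 10/17]
  11 → cabin 3 (new)  [load 11/17]
  2 → cabin 3  [load 13/17]
  10 → cabin 4 (new)  [load 10/17]
  3 → cabin 3  [load 16/17]
  13 → cabin 5 (new)  [load 13/17]
  5 → cabin 1  [load 15/17]
  3 → cabin 5  [load 16/17]
  11 → cabin 6 (new)  [load 11/17]
6 cabins opened.

6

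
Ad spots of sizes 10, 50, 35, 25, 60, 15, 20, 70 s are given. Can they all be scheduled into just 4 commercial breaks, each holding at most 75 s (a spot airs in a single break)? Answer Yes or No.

Yes

A valid assignment using 4 commercial breaks:
  break 1: 70 = 70
  break 2: 60 + 15 = 75
  break 3: 50 + 25 = 75
  break 4: 35 + 20 + 10 = 65
Every load is within 75 s, so 4 commercial breaks suffice.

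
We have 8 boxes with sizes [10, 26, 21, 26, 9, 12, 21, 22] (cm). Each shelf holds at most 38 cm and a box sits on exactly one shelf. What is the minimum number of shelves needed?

Total = 26 + 26 + 22 + 21 + 21 + 12 + 10 + 9 = 147 cm.
Lower bound: ⌈147/38⌉ = 4 shelves.
Also, 5 boxes each exceed 19 cm, and no two of those can share a shelf, so at least 5 shelves are needed.
A packing using 5 shelves:
  shelf 1: 26 + 12 = 38
  shelf 2: 26 + 10 = 36
  shelf 3: 22 + 9 = 31
  shelf 4: 21 = 21
  shelf 5: 21 = 21
This matches the lower bound, so 5 is optimal.

5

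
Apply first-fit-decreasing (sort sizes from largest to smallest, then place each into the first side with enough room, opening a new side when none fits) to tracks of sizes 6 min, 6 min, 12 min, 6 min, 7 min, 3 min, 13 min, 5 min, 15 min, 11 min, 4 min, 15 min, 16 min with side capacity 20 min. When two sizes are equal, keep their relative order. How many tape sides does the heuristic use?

7

Sorted descending: 16, 15, 15, 13, 12, 11, 7, 6, 6, 6, 5, 4, 3.
  16 → side 1 (new)  [load 16/20]
  15 → side 2 (new)  [load 15/20]
  15 → side 3 (new)  [load 15/20]
  13 → side 4 (new)  [load 13/20]
  12 → side 5 (new)  [load 12/20]
  11 → side 6 (new)  [load 11/20]
  7 → side 4  [load 20/20]
  6 → side 5  [load 18/20]
  6 → side 6  [load 17/20]
  6 → side 7 (new)  [load 6/20]
  5 → side 2  [load 20/20]
  4 → side 1  [load 20/20]
  3 → side 3  [load 18/20]
7 tape sides opened.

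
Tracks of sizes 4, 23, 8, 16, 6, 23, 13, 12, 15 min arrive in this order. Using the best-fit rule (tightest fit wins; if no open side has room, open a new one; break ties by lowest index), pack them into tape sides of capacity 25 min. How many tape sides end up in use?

  4 → side 1 (new)  [load 4/25]
  23 → side 2 (new)  [load 23/25]
  8 → side 1  [load 12/25]
  16 → side 3 (new)  [load 16/25]
  6 → side 3  [load 22/25]
  23 → side 4 (new)  [load 23/25]
  13 → side 1  [load 25/25]
  12 → side 5 (new)  [load 12/25]
  15 → side 6 (new)  [load 15/25]
6 tape sides opened.

6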